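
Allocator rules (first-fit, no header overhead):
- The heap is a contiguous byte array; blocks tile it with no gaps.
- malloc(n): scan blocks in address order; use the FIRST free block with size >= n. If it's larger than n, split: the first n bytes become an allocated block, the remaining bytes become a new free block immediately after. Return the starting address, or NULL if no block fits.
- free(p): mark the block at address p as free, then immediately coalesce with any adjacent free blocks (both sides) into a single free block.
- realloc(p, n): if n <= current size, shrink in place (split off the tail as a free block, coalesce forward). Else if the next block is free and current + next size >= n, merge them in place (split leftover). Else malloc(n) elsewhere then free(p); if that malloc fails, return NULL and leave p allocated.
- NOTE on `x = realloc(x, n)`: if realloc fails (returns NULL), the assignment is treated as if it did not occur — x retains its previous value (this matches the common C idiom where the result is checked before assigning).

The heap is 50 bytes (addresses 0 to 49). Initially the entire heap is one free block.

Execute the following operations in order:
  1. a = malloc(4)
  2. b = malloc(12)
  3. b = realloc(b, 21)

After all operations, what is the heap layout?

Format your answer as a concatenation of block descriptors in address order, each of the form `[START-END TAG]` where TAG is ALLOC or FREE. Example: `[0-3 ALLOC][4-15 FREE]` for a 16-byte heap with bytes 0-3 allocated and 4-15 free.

Op 1: a = malloc(4) -> a = 0; heap: [0-3 ALLOC][4-49 FREE]
Op 2: b = malloc(12) -> b = 4; heap: [0-3 ALLOC][4-15 ALLOC][16-49 FREE]
Op 3: b = realloc(b, 21) -> b = 4; heap: [0-3 ALLOC][4-24 ALLOC][25-49 FREE]

Answer: [0-3 ALLOC][4-24 ALLOC][25-49 FREE]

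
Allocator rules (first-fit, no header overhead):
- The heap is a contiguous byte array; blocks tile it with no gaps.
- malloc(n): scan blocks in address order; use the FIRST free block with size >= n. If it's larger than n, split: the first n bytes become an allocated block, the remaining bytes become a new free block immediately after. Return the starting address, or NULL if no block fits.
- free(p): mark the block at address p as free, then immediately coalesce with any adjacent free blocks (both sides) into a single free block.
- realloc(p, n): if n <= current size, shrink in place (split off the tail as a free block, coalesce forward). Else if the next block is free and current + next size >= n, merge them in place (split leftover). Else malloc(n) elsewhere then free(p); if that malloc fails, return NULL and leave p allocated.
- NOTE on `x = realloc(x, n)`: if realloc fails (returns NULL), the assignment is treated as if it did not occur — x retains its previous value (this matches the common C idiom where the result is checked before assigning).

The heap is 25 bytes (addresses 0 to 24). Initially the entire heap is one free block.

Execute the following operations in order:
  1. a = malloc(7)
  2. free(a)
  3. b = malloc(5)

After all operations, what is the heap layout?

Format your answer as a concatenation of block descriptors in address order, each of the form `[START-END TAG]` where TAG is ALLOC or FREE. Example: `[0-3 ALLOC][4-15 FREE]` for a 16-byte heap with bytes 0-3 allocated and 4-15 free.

Op 1: a = malloc(7) -> a = 0; heap: [0-6 ALLOC][7-24 FREE]
Op 2: free(a) -> (freed a); heap: [0-24 FREE]
Op 3: b = malloc(5) -> b = 0; heap: [0-4 ALLOC][5-24 FREE]

Answer: [0-4 ALLOC][5-24 FREE]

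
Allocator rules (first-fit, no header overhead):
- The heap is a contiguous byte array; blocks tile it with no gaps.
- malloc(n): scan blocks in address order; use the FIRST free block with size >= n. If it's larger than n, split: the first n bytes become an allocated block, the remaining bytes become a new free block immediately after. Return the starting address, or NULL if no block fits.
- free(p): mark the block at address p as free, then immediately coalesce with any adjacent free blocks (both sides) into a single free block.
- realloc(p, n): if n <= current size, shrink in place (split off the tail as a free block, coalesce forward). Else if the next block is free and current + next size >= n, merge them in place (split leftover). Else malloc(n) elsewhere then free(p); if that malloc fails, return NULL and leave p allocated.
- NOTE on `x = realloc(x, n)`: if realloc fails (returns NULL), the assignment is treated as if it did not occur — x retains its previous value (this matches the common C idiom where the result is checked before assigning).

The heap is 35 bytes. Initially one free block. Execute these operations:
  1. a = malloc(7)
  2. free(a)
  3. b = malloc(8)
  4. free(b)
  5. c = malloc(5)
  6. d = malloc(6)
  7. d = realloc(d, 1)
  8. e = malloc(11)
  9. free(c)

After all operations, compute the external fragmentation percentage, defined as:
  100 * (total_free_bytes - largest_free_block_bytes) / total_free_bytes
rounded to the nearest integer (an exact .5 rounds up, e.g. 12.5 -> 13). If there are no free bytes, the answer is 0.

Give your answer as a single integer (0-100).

Answer: 22

Derivation:
Op 1: a = malloc(7) -> a = 0; heap: [0-6 ALLOC][7-34 FREE]
Op 2: free(a) -> (freed a); heap: [0-34 FREE]
Op 3: b = malloc(8) -> b = 0; heap: [0-7 ALLOC][8-34 FREE]
Op 4: free(b) -> (freed b); heap: [0-34 FREE]
Op 5: c = malloc(5) -> c = 0; heap: [0-4 ALLOC][5-34 FREE]
Op 6: d = malloc(6) -> d = 5; heap: [0-4 ALLOC][5-10 ALLOC][11-34 FREE]
Op 7: d = realloc(d, 1) -> d = 5; heap: [0-4 ALLOC][5-5 ALLOC][6-34 FREE]
Op 8: e = malloc(11) -> e = 6; heap: [0-4 ALLOC][5-5 ALLOC][6-16 ALLOC][17-34 FREE]
Op 9: free(c) -> (freed c); heap: [0-4 FREE][5-5 ALLOC][6-16 ALLOC][17-34 FREE]
Free blocks: [5 18] total_free=23 largest=18 -> 100*(23-18)/23 = 500/23 ≈ 21.739 -> rounds to 22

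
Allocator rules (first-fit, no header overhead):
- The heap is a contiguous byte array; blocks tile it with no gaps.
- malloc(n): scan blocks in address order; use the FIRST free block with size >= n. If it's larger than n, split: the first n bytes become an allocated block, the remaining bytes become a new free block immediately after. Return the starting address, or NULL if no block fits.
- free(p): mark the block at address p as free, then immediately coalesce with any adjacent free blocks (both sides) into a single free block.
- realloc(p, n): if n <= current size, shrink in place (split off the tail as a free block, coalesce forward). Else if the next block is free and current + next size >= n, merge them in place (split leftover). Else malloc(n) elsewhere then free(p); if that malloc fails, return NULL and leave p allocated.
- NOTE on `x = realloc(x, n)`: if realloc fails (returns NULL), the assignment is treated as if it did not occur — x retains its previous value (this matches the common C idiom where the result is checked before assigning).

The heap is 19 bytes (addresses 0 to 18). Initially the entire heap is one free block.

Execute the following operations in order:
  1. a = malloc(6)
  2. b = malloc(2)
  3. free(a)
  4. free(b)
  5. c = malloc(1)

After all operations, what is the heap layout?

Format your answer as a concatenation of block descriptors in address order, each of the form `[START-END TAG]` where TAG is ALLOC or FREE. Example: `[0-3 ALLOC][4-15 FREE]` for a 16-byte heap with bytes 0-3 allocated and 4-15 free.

Answer: [0-0 ALLOC][1-18 FREE]

Derivation:
Op 1: a = malloc(6) -> a = 0; heap: [0-5 ALLOC][6-18 FREE]
Op 2: b = malloc(2) -> b = 6; heap: [0-5 ALLOC][6-7 ALLOC][8-18 FREE]
Op 3: free(a) -> (freed a); heap: [0-5 FREE][6-7 ALLOC][8-18 FREE]
Op 4: free(b) -> (freed b); heap: [0-18 FREE]
Op 5: c = malloc(1) -> c = 0; heap: [0-0 ALLOC][1-18 FREE]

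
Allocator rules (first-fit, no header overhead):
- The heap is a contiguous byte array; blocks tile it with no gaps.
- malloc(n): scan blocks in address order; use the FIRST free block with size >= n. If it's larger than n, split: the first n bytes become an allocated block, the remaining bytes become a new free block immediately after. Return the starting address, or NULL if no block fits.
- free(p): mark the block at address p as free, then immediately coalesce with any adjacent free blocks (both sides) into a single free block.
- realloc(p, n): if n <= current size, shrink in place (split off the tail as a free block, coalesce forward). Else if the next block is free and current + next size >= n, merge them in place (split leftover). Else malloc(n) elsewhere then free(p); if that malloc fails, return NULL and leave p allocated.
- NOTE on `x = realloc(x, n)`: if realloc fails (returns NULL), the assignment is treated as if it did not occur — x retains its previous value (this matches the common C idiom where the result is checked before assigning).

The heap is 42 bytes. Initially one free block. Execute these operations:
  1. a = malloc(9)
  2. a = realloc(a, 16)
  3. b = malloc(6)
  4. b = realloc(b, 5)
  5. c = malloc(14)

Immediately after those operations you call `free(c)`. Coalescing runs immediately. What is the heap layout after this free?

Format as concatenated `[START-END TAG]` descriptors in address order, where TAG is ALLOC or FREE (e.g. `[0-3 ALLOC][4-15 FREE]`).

Op 1: a = malloc(9) -> a = 0; heap: [0-8 ALLOC][9-41 FREE]
Op 2: a = realloc(a, 16) -> a = 0; heap: [0-15 ALLOC][16-41 FREE]
Op 3: b = malloc(6) -> b = 16; heap: [0-15 ALLOC][16-21 ALLOC][22-41 FREE]
Op 4: b = realloc(b, 5) -> b = 16; heap: [0-15 ALLOC][16-20 ALLOC][21-41 FREE]
Op 5: c = malloc(14) -> c = 21; heap: [0-15 ALLOC][16-20 ALLOC][21-34 ALLOC][35-41 FREE]
free(c): c = 21 -> block [21-34 ALLOC]; mark free, coalesce with adjacent free neighbors -> [0-15 ALLOC][16-20 ALLOC][21-41 FREE]

Answer: [0-15 ALLOC][16-20 ALLOC][21-41 FREE]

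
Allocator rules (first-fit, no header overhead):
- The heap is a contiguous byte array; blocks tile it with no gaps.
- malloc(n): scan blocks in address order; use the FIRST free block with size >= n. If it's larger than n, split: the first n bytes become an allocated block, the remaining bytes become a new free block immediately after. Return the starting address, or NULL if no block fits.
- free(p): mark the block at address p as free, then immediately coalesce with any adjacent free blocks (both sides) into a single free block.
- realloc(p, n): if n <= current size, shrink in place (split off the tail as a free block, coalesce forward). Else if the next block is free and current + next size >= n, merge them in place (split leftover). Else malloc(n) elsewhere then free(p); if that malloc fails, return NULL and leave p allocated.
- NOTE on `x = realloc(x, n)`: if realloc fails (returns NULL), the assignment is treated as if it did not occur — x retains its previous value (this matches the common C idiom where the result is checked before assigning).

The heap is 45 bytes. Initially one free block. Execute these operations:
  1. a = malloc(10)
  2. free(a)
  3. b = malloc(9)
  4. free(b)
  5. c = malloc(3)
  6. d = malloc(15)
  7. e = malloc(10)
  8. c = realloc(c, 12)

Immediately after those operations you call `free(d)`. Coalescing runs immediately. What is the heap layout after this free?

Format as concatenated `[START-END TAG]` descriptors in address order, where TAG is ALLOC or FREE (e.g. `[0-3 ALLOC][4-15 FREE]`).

Op 1: a = malloc(10) -> a = 0; heap: [0-9 ALLOC][10-44 FREE]
Op 2: free(a) -> (freed a); heap: [0-44 FREE]
Op 3: b = malloc(9) -> b = 0; heap: [0-8 ALLOC][9-44 FREE]
Op 4: free(b) -> (freed b); heap: [0-44 FREE]
Op 5: c = malloc(3) -> c = 0; heap: [0-2 ALLOC][3-44 FREE]
Op 6: d = malloc(15) -> d = 3; heap: [0-2 ALLOC][3-17 ALLOC][18-44 FREE]
Op 7: e = malloc(10) -> e = 18; heap: [0-2 ALLOC][3-17 ALLOC][18-27 ALLOC][28-44 FREE]
Op 8: c = realloc(c, 12) -> c = 28; heap: [0-2 FREE][3-17 ALLOC][18-27 ALLOC][28-39 ALLOC][40-44 FREE]
free(d): d = 3 -> block [3-17 ALLOC]; mark free, coalesce with adjacent free neighbors -> [0-17 FREE][18-27 ALLOC][28-39 ALLOC][40-44 FREE]

Answer: [0-17 FREE][18-27 ALLOC][28-39 ALLOC][40-44 FREE]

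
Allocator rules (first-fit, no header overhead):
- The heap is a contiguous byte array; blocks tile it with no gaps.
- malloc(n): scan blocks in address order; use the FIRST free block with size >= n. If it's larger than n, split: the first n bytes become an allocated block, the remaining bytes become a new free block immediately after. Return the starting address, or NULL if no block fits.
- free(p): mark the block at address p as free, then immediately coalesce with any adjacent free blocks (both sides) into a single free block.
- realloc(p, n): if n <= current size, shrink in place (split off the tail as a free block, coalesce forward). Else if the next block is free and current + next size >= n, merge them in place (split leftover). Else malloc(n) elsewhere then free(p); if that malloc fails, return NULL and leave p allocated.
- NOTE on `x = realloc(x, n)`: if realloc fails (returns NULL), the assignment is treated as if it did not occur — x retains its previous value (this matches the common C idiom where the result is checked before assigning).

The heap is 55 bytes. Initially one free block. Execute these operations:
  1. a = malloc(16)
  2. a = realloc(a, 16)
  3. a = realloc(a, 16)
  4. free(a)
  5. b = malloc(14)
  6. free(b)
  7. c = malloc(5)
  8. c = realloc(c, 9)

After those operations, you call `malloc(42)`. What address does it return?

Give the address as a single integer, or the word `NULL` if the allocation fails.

Answer: 9

Derivation:
Op 1: a = malloc(16) -> a = 0; heap: [0-15 ALLOC][16-54 FREE]
Op 2: a = realloc(a, 16) -> a = 0; heap: [0-15 ALLOC][16-54 FREE]
Op 3: a = realloc(a, 16) -> a = 0; heap: [0-15 ALLOC][16-54 FREE]
Op 4: free(a) -> (freed a); heap: [0-54 FREE]
Op 5: b = malloc(14) -> b = 0; heap: [0-13 ALLOC][14-54 FREE]
Op 6: free(b) -> (freed b); heap: [0-54 FREE]
Op 7: c = malloc(5) -> c = 0; heap: [0-4 ALLOC][5-54 FREE]
Op 8: c = realloc(c, 9) -> c = 0; heap: [0-8 ALLOC][9-54 FREE]
malloc(42): first-fit scan over [0-8 ALLOC][9-54 FREE] -> 9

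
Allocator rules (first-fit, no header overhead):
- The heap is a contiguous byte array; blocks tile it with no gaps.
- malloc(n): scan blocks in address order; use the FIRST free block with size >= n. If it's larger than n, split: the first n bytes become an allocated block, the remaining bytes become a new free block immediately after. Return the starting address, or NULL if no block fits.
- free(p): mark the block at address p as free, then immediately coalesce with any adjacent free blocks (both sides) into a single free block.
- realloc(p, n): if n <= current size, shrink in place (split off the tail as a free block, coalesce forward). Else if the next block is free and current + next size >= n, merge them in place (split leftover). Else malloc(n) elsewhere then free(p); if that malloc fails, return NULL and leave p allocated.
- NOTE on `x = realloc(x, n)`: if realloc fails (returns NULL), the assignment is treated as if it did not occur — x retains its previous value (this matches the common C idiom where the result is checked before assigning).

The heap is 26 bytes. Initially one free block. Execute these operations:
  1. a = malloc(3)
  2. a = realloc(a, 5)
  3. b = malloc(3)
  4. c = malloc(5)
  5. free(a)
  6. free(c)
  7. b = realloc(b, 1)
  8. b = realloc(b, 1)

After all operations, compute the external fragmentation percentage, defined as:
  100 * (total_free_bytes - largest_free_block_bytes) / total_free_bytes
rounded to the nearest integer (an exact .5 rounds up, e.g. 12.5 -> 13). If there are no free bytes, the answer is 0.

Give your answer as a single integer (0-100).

Op 1: a = malloc(3) -> a = 0; heap: [0-2 ALLOC][3-25 FREE]
Op 2: a = realloc(a, 5) -> a = 0; heap: [0-4 ALLOC][5-25 FREE]
Op 3: b = malloc(3) -> b = 5; heap: [0-4 ALLOC][5-7 ALLOC][8-25 FREE]
Op 4: c = malloc(5) -> c = 8; heap: [0-4 ALLOC][5-7 ALLOC][8-12 ALLOC][13-25 FREE]
Op 5: free(a) -> (freed a); heap: [0-4 FREE][5-7 ALLOC][8-12 ALLOC][13-25 FREE]
Op 6: free(c) -> (freed c); heap: [0-4 FREE][5-7 ALLOC][8-25 FREE]
Op 7: b = realloc(b, 1) -> b = 5; heap: [0-4 FREE][5-5 ALLOC][6-25 FREE]
Op 8: b = realloc(b, 1) -> b = 5; heap: [0-4 FREE][5-5 ALLOC][6-25 FREE]
Free blocks: [5 20] total_free=25 largest=20 -> 100*(25-20)/25 = 500/25 = 20

Answer: 20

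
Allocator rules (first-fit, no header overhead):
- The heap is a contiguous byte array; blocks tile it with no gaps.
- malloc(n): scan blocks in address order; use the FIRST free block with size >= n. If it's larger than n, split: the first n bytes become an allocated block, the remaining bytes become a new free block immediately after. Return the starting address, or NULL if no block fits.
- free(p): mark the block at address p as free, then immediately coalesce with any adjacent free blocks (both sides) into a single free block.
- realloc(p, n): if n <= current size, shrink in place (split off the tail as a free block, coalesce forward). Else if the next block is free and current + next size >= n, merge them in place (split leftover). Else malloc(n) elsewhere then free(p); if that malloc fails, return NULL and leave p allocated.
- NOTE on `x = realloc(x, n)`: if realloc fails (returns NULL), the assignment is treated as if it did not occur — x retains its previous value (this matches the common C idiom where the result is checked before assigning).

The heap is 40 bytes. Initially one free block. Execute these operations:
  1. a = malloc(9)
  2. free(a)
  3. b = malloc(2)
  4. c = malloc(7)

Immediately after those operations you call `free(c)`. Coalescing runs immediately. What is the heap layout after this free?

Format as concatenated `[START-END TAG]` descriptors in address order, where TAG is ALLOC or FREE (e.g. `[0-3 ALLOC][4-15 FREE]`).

Answer: [0-1 ALLOC][2-39 FREE]

Derivation:
Op 1: a = malloc(9) -> a = 0; heap: [0-8 ALLOC][9-39 FREE]
Op 2: free(a) -> (freed a); heap: [0-39 FREE]
Op 3: b = malloc(2) -> b = 0; heap: [0-1 ALLOC][2-39 FREE]
Op 4: c = malloc(7) -> c = 2; heap: [0-1 ALLOC][2-8 ALLOC][9-39 FREE]
free(c): c = 2 -> block [2-8 ALLOC]; mark free, coalesce with adjacent free neighbors -> [0-1 ALLOC][2-39 FREE]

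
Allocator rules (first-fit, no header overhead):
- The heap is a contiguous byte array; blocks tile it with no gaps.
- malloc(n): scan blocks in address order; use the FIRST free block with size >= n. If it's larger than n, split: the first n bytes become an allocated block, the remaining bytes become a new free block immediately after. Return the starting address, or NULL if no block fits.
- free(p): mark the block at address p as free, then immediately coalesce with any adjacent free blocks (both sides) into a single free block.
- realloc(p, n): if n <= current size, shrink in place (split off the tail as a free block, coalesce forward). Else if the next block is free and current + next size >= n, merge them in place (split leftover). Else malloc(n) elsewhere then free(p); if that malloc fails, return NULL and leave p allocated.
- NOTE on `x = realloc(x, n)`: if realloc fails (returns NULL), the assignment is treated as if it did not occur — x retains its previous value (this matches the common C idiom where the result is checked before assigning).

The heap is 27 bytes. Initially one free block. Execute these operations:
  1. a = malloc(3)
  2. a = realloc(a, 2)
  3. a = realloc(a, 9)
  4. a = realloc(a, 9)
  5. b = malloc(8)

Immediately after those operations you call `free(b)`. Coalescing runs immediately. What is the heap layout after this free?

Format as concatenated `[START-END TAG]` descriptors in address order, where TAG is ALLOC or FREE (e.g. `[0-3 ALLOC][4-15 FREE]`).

Answer: [0-8 ALLOC][9-26 FREE]

Derivation:
Op 1: a = malloc(3) -> a = 0; heap: [0-2 ALLOC][3-26 FREE]
Op 2: a = realloc(a, 2) -> a = 0; heap: [0-1 ALLOC][2-26 FREE]
Op 3: a = realloc(a, 9) -> a = 0; heap: [0-8 ALLOC][9-26 FREE]
Op 4: a = realloc(a, 9) -> a = 0; heap: [0-8 ALLOC][9-26 FREE]
Op 5: b = malloc(8) -> b = 9; heap: [0-8 ALLOC][9-16 ALLOC][17-26 FREE]
free(b): b = 9 -> block [9-16 ALLOC]; mark free, coalesce with adjacent free neighbors -> [0-8 ALLOC][9-26 FREE]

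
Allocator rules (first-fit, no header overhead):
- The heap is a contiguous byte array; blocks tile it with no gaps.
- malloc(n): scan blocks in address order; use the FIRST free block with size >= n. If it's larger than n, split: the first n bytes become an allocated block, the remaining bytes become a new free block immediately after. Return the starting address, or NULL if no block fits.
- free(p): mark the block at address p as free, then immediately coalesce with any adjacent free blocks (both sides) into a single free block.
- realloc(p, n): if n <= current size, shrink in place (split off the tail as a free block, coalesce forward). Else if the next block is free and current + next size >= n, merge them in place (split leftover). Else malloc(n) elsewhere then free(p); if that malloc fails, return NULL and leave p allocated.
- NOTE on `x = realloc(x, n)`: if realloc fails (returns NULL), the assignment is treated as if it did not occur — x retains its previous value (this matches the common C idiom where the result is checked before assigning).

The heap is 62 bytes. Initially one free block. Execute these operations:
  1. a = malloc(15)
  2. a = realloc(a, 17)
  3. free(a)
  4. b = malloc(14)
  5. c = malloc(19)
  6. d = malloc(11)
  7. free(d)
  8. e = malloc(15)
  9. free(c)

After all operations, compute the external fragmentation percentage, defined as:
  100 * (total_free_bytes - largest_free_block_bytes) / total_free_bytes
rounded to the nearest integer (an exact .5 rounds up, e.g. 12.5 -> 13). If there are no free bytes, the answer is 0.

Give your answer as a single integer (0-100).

Answer: 42

Derivation:
Op 1: a = malloc(15) -> a = 0; heap: [0-14 ALLOC][15-61 FREE]
Op 2: a = realloc(a, 17) -> a = 0; heap: [0-16 ALLOC][17-61 FREE]
Op 3: free(a) -> (freed a); heap: [0-61 FREE]
Op 4: b = malloc(14) -> b = 0; heap: [0-13 ALLOC][14-61 FREE]
Op 5: c = malloc(19) -> c = 14; heap: [0-13 ALLOC][14-32 ALLOC][33-61 FREE]
Op 6: d = malloc(11) -> d = 33; heap: [0-13 ALLOC][14-32 ALLOC][33-43 ALLOC][44-61 FREE]
Op 7: free(d) -> (freed d); heap: [0-13 ALLOC][14-32 ALLOC][33-61 FREE]
Op 8: e = malloc(15) -> e = 33; heap: [0-13 ALLOC][14-32 ALLOC][33-47 ALLOC][48-61 FREE]
Op 9: free(c) -> (freed c); heap: [0-13 ALLOC][14-32 FREE][33-47 ALLOC][48-61 FREE]
Free blocks: [19 14] total_free=33 largest=19 -> 100*(33-19)/33 = 1400/33 ≈ 42.424 -> rounds to 42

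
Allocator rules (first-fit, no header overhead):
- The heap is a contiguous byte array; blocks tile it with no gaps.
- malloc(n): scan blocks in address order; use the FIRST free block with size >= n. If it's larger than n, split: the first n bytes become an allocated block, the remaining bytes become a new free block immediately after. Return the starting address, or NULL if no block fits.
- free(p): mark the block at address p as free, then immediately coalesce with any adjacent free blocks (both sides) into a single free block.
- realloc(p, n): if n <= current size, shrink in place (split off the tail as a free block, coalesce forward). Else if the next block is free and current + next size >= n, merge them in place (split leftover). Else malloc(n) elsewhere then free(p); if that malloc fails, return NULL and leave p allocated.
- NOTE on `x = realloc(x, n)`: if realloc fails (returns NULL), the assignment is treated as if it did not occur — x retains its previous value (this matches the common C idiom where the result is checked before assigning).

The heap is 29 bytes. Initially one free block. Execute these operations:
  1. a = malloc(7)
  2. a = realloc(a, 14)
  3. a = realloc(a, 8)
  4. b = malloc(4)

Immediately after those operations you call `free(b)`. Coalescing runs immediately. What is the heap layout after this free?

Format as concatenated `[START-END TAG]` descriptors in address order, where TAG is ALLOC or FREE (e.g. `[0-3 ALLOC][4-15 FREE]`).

Op 1: a = malloc(7) -> a = 0; heap: [0-6 ALLOC][7-28 FREE]
Op 2: a = realloc(a, 14) -> a = 0; heap: [0-13 ALLOC][14-28 FREE]
Op 3: a = realloc(a, 8) -> a = 0; heap: [0-7 ALLOC][8-28 FREE]
Op 4: b = malloc(4) -> b = 8; heap: [0-7 ALLOC][8-11 ALLOC][12-28 FREE]
free(b): b = 8 -> block [8-11 ALLOC]; mark free, coalesce with adjacent free neighbors -> [0-7 ALLOC][8-28 FREE]

Answer: [0-7 ALLOC][8-28 FREE]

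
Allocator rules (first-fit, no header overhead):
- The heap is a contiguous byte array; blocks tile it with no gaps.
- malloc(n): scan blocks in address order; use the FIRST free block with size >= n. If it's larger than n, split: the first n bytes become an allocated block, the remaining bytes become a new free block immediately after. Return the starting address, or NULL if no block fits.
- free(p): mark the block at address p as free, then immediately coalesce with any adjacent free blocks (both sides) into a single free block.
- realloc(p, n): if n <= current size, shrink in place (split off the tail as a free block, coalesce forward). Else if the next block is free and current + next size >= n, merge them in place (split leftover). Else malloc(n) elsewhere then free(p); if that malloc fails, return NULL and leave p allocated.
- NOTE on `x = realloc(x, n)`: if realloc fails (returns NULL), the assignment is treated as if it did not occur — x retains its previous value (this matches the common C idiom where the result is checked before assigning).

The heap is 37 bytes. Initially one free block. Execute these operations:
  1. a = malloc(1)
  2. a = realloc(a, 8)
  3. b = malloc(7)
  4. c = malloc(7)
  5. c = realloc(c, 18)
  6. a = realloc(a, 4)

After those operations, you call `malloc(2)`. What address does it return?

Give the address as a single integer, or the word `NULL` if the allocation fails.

Op 1: a = malloc(1) -> a = 0; heap: [0-0 ALLOC][1-36 FREE]
Op 2: a = realloc(a, 8) -> a = 0; heap: [0-7 ALLOC][8-36 FREE]
Op 3: b = malloc(7) -> b = 8; heap: [0-7 ALLOC][8-14 ALLOC][15-36 FREE]
Op 4: c = malloc(7) -> c = 15; heap: [0-7 ALLOC][8-14 ALLOC][15-21 ALLOC][22-36 FREE]
Op 5: c = realloc(c, 18) -> c = 15; heap: [0-7 ALLOC][8-14 ALLOC][15-32 ALLOC][33-36 FREE]
Op 6: a = realloc(a, 4) -> a = 0; heap: [0-3 ALLOC][4-7 FREE][8-14 ALLOC][15-32 ALLOC][33-36 FREE]
malloc(2): first-fit scan over [0-3 ALLOC][4-7 FREE][8-14 ALLOC][15-32 ALLOC][33-36 FREE] -> 4

Answer: 4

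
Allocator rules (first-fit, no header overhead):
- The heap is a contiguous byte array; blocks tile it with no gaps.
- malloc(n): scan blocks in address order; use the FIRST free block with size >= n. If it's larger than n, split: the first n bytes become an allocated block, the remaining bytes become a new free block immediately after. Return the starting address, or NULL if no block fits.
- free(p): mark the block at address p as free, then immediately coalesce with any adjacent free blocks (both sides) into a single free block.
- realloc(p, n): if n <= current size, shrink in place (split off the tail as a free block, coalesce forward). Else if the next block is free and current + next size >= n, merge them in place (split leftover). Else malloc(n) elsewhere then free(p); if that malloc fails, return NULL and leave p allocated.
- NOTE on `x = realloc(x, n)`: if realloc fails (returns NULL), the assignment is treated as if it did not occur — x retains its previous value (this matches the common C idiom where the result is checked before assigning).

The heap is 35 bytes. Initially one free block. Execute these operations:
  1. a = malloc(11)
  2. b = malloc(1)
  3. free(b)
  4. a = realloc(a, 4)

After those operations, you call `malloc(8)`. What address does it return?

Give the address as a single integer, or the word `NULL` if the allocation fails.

Answer: 4

Derivation:
Op 1: a = malloc(11) -> a = 0; heap: [0-10 ALLOC][11-34 FREE]
Op 2: b = malloc(1) -> b = 11; heap: [0-10 ALLOC][11-11 ALLOC][12-34 FREE]
Op 3: free(b) -> (freed b); heap: [0-10 ALLOC][11-34 FREE]
Op 4: a = realloc(a, 4) -> a = 0; heap: [0-3 ALLOC][4-34 FREE]
malloc(8): first-fit scan over [0-3 ALLOC][4-34 FREE] -> 4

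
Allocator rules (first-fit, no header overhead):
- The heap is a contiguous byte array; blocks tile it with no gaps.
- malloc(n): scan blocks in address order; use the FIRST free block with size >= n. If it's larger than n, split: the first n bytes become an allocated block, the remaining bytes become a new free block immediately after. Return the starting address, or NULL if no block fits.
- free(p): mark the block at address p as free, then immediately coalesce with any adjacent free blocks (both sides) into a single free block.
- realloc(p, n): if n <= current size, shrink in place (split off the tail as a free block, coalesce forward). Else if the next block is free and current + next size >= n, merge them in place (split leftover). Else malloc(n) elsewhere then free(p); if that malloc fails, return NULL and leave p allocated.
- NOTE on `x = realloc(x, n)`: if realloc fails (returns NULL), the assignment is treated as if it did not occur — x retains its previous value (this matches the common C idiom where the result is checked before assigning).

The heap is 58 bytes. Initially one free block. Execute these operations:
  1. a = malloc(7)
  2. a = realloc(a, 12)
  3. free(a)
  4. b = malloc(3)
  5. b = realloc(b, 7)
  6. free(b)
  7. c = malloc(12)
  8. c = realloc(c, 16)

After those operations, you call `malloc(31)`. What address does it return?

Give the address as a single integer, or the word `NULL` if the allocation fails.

Answer: 16

Derivation:
Op 1: a = malloc(7) -> a = 0; heap: [0-6 ALLOC][7-57 FREE]
Op 2: a = realloc(a, 12) -> a = 0; heap: [0-11 ALLOC][12-57 FREE]
Op 3: free(a) -> (freed a); heap: [0-57 FREE]
Op 4: b = malloc(3) -> b = 0; heap: [0-2 ALLOC][3-57 FREE]
Op 5: b = realloc(b, 7) -> b = 0; heap: [0-6 ALLOC][7-57 FREE]
Op 6: free(b) -> (freed b); heap: [0-57 FREE]
Op 7: c = malloc(12) -> c = 0; heap: [0-11 ALLOC][12-57 FREE]
Op 8: c = realloc(c, 16) -> c = 0; heap: [0-15 ALLOC][16-57 FREE]
malloc(31): first-fit scan over [0-15 ALLOC][16-57 FREE] -> 16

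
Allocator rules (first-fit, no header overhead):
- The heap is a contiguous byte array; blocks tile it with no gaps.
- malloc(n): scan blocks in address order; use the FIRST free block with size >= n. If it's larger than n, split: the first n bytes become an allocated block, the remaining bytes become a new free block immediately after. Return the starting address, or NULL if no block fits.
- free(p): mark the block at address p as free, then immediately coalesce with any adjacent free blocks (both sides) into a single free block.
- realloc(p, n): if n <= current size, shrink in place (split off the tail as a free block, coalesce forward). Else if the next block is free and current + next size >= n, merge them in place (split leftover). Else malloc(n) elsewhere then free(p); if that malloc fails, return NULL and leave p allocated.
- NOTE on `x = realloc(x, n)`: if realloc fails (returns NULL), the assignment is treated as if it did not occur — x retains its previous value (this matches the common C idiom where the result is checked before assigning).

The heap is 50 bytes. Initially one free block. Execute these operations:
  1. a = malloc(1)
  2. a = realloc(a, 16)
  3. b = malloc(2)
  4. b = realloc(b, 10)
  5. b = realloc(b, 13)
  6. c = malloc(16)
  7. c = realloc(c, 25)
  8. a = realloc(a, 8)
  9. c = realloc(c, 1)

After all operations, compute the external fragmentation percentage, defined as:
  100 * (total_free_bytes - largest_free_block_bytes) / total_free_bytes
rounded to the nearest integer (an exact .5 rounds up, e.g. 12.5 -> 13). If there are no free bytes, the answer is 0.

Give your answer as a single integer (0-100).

Answer: 29

Derivation:
Op 1: a = malloc(1) -> a = 0; heap: [0-0 ALLOC][1-49 FREE]
Op 2: a = realloc(a, 16) -> a = 0; heap: [0-15 ALLOC][16-49 FREE]
Op 3: b = malloc(2) -> b = 16; heap: [0-15 ALLOC][16-17 ALLOC][18-49 FREE]
Op 4: b = realloc(b, 10) -> b = 16; heap: [0-15 ALLOC][16-25 ALLOC][26-49 FREE]
Op 5: b = realloc(b, 13) -> b = 16; heap: [0-15 ALLOC][16-28 ALLOC][29-49 FREE]
Op 6: c = malloc(16) -> c = 29; heap: [0-15 ALLOC][16-28 ALLOC][29-44 ALLOC][45-49 FREE]
Op 7: c = realloc(c, 25) -> NULL (c unchanged); heap: [0-15 ALLOC][16-28 ALLOC][29-44 ALLOC][45-49 FREE]
Op 8: a = realloc(a, 8) -> a = 0; heap: [0-7 ALLOC][8-15 FREE][16-28 ALLOC][29-44 ALLOC][45-49 FREE]
Op 9: c = realloc(c, 1) -> c = 29; heap: [0-7 ALLOC][8-15 FREE][16-28 ALLOC][29-29 ALLOC][30-49 FREE]
Free blocks: [8 20] total_free=28 largest=20 -> 100*(28-20)/28 = 800/28 ≈ 28.571 -> rounds to 29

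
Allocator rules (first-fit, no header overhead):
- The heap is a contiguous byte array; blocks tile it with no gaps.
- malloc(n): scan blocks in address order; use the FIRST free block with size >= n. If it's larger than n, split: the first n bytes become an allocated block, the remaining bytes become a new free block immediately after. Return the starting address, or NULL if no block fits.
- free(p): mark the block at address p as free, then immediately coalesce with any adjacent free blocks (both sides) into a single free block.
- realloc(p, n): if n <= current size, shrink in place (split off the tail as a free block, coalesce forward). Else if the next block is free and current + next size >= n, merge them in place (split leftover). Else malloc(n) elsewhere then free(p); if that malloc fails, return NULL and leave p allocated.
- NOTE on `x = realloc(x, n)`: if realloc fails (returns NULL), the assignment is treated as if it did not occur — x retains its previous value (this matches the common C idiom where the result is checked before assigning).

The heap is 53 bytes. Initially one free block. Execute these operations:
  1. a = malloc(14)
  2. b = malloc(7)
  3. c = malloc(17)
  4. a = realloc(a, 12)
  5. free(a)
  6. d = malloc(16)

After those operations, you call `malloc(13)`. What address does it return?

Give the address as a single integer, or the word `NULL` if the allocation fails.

Op 1: a = malloc(14) -> a = 0; heap: [0-13 ALLOC][14-52 FREE]
Op 2: b = malloc(7) -> b = 14; heap: [0-13 ALLOC][14-20 ALLOC][21-52 FREE]
Op 3: c = malloc(17) -> c = 21; heap: [0-13 ALLOC][14-20 ALLOC][21-37 ALLOC][38-52 FREE]
Op 4: a = realloc(a, 12) -> a = 0; heap: [0-11 ALLOC][12-13 FREE][14-20 ALLOC][21-37 ALLOC][38-52 FREE]
Op 5: free(a) -> (freed a); heap: [0-13 FREE][14-20 ALLOC][21-37 ALLOC][38-52 FREE]
Op 6: d = malloc(16) -> d = NULL; heap: [0-13 FREE][14-20 ALLOC][21-37 ALLOC][38-52 FREE]
malloc(13): first-fit scan over [0-13 FREE][14-20 ALLOC][21-37 ALLOC][38-52 FREE] -> 0

Answer: 0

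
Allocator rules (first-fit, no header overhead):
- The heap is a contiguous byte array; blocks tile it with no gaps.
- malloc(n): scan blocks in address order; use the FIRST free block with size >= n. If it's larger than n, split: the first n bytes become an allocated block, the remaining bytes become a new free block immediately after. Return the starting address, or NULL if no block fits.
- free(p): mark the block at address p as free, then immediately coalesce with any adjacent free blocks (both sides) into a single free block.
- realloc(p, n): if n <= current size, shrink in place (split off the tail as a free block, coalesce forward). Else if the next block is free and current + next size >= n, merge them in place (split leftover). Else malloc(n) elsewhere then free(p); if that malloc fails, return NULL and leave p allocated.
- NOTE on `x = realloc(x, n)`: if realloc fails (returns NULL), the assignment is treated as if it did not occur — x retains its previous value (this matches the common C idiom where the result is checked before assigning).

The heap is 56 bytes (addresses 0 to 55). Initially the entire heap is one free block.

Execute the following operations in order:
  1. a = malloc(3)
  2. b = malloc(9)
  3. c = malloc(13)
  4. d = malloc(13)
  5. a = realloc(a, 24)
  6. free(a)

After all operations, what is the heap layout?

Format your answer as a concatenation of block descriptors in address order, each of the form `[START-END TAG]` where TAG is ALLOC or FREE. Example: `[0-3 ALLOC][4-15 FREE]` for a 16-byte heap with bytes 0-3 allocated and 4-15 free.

Answer: [0-2 FREE][3-11 ALLOC][12-24 ALLOC][25-37 ALLOC][38-55 FREE]

Derivation:
Op 1: a = malloc(3) -> a = 0; heap: [0-2 ALLOC][3-55 FREE]
Op 2: b = malloc(9) -> b = 3; heap: [0-2 ALLOC][3-11 ALLOC][12-55 FREE]
Op 3: c = malloc(13) -> c = 12; heap: [0-2 ALLOC][3-11 ALLOC][12-24 ALLOC][25-55 FREE]
Op 4: d = malloc(13) -> d = 25; heap: [0-2 ALLOC][3-11 ALLOC][12-24 ALLOC][25-37 ALLOC][38-55 FREE]
Op 5: a = realloc(a, 24) -> NULL (a unchanged); heap: [0-2 ALLOC][3-11 ALLOC][12-24 ALLOC][25-37 ALLOC][38-55 FREE]
Op 6: free(a) -> (freed a); heap: [0-2 FREE][3-11 ALLOC][12-24 ALLOC][25-37 ALLOC][38-55 FREE]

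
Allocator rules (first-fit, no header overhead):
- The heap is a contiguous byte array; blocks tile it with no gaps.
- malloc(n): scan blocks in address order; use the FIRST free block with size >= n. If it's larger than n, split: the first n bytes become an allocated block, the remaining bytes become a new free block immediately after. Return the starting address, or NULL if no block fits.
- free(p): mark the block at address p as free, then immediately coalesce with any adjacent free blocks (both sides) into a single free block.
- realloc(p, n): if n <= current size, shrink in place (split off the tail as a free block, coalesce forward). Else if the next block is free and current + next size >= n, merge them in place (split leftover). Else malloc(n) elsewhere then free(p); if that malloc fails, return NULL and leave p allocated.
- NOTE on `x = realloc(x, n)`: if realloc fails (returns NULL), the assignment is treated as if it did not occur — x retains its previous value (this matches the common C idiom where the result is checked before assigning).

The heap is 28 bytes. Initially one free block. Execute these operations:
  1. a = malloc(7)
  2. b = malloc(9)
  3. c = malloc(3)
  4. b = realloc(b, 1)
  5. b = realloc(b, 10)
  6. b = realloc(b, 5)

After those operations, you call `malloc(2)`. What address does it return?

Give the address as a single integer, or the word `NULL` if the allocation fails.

Answer: 12

Derivation:
Op 1: a = malloc(7) -> a = 0; heap: [0-6 ALLOC][7-27 FREE]
Op 2: b = malloc(9) -> b = 7; heap: [0-6 ALLOC][7-15 ALLOC][16-27 FREE]
Op 3: c = malloc(3) -> c = 16; heap: [0-6 ALLOC][7-15 ALLOC][16-18 ALLOC][19-27 FREE]
Op 4: b = realloc(b, 1) -> b = 7; heap: [0-6 ALLOC][7-7 ALLOC][8-15 FREE][16-18 ALLOC][19-27 FREE]
Op 5: b = realloc(b, 10) -> NULL (b unchanged); heap: [0-6 ALLOC][7-7 ALLOC][8-15 FREE][16-18 ALLOC][19-27 FREE]
Op 6: b = realloc(b, 5) -> b = 7; heap: [0-6 ALLOC][7-11 ALLOC][12-15 FREE][16-18 ALLOC][19-27 FREE]
malloc(2): first-fit scan over [0-6 ALLOC][7-11 ALLOC][12-15 FREE][16-18 ALLOC][19-27 FREE] -> 12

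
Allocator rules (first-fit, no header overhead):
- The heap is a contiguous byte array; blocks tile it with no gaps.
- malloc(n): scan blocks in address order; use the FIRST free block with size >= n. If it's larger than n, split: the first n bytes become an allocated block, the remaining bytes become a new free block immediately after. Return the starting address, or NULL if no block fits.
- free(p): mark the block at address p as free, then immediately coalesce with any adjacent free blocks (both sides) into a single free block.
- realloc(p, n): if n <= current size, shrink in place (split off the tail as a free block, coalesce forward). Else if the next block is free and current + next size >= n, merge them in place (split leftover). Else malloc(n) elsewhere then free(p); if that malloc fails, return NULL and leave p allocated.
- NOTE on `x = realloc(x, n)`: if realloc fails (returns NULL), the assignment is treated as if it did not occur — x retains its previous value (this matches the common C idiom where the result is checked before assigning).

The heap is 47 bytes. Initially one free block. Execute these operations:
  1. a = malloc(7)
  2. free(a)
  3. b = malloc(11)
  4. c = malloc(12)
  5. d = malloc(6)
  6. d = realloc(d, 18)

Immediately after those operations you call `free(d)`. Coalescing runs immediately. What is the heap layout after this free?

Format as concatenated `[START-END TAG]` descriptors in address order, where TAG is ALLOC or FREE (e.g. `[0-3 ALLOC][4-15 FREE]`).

Op 1: a = malloc(7) -> a = 0; heap: [0-6 ALLOC][7-46 FREE]
Op 2: free(a) -> (freed a); heap: [0-46 FREE]
Op 3: b = malloc(11) -> b = 0; heap: [0-10 ALLOC][11-46 FREE]
Op 4: c = malloc(12) -> c = 11; heap: [0-10 ALLOC][11-22 ALLOC][23-46 FREE]
Op 5: d = malloc(6) -> d = 23; heap: [0-10 ALLOC][11-22 ALLOC][23-28 ALLOC][29-46 FREE]
Op 6: d = realloc(d, 18) -> d = 23; heap: [0-10 ALLOC][11-22 ALLOC][23-40 ALLOC][41-46 FREE]
free(d): d = 23 -> block [23-40 ALLOC]; mark free, coalesce with adjacent free neighbors -> [0-10 ALLOC][11-22 ALLOC][23-46 FREE]

Answer: [0-10 ALLOC][11-22 ALLOC][23-46 FREE]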